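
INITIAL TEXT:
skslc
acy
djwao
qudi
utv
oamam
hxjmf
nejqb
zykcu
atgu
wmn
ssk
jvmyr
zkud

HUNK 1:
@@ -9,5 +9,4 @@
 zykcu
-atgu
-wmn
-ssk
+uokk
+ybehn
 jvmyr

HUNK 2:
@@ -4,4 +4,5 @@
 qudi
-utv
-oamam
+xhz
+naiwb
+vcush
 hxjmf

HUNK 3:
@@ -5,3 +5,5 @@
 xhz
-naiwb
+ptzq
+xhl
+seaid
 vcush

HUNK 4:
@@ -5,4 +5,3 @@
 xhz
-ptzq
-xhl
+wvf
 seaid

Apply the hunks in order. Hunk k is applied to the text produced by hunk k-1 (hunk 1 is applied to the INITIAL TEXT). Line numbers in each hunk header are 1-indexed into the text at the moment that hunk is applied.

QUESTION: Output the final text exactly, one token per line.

Answer: skslc
acy
djwao
qudi
xhz
wvf
seaid
vcush
hxjmf
nejqb
zykcu
uokk
ybehn
jvmyr
zkud

Derivation:
Hunk 1: at line 9 remove [atgu,wmn,ssk] add [uokk,ybehn] -> 13 lines: skslc acy djwao qudi utv oamam hxjmf nejqb zykcu uokk ybehn jvmyr zkud
Hunk 2: at line 4 remove [utv,oamam] add [xhz,naiwb,vcush] -> 14 lines: skslc acy djwao qudi xhz naiwb vcush hxjmf nejqb zykcu uokk ybehn jvmyr zkud
Hunk 3: at line 5 remove [naiwb] add [ptzq,xhl,seaid] -> 16 lines: skslc acy djwao qudi xhz ptzq xhl seaid vcush hxjmf nejqb zykcu uokk ybehn jvmyr zkud
Hunk 4: at line 5 remove [ptzq,xhl] add [wvf] -> 15 lines: skslc acy djwao qudi xhz wvf seaid vcush hxjmf nejqb zykcu uokk ybehn jvmyr zkud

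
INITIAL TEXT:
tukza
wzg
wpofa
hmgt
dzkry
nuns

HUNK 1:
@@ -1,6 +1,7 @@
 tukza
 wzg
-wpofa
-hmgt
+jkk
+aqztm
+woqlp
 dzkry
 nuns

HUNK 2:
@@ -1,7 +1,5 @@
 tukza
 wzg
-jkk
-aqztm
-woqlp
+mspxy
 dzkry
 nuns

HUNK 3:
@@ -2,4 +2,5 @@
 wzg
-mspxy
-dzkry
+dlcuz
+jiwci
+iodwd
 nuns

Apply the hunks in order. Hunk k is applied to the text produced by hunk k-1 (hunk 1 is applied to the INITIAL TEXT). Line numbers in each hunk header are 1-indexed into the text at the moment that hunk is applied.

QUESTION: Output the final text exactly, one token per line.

Answer: tukza
wzg
dlcuz
jiwci
iodwd
nuns

Derivation:
Hunk 1: at line 1 remove [wpofa,hmgt] add [jkk,aqztm,woqlp] -> 7 lines: tukza wzg jkk aqztm woqlp dzkry nuns
Hunk 2: at line 1 remove [jkk,aqztm,woqlp] add [mspxy] -> 5 lines: tukza wzg mspxy dzkry nuns
Hunk 3: at line 2 remove [mspxy,dzkry] add [dlcuz,jiwci,iodwd] -> 6 lines: tukza wzg dlcuz jiwci iodwd nuns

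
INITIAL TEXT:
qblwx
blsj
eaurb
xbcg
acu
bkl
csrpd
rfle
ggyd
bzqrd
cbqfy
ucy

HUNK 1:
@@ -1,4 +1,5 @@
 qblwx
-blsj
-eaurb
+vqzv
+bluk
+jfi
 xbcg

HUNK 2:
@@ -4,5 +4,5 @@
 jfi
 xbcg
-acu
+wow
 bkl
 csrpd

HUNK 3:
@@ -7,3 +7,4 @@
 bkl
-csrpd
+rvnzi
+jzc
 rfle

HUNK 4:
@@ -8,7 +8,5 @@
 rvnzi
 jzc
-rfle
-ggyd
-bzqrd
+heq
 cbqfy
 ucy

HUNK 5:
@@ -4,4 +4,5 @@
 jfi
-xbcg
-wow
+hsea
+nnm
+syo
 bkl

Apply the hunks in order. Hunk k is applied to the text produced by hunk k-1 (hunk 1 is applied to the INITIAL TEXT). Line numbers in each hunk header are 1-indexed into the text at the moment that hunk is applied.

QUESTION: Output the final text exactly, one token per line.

Hunk 1: at line 1 remove [blsj,eaurb] add [vqzv,bluk,jfi] -> 13 lines: qblwx vqzv bluk jfi xbcg acu bkl csrpd rfle ggyd bzqrd cbqfy ucy
Hunk 2: at line 4 remove [acu] add [wow] -> 13 lines: qblwx vqzv bluk jfi xbcg wow bkl csrpd rfle ggyd bzqrd cbqfy ucy
Hunk 3: at line 7 remove [csrpd] add [rvnzi,jzc] -> 14 lines: qblwx vqzv bluk jfi xbcg wow bkl rvnzi jzc rfle ggyd bzqrd cbqfy ucy
Hunk 4: at line 8 remove [rfle,ggyd,bzqrd] add [heq] -> 12 lines: qblwx vqzv bluk jfi xbcg wow bkl rvnzi jzc heq cbqfy ucy
Hunk 5: at line 4 remove [xbcg,wow] add [hsea,nnm,syo] -> 13 lines: qblwx vqzv bluk jfi hsea nnm syo bkl rvnzi jzc heq cbqfy ucy

Answer: qblwx
vqzv
bluk
jfi
hsea
nnm
syo
bkl
rvnzi
jzc
heq
cbqfy
ucy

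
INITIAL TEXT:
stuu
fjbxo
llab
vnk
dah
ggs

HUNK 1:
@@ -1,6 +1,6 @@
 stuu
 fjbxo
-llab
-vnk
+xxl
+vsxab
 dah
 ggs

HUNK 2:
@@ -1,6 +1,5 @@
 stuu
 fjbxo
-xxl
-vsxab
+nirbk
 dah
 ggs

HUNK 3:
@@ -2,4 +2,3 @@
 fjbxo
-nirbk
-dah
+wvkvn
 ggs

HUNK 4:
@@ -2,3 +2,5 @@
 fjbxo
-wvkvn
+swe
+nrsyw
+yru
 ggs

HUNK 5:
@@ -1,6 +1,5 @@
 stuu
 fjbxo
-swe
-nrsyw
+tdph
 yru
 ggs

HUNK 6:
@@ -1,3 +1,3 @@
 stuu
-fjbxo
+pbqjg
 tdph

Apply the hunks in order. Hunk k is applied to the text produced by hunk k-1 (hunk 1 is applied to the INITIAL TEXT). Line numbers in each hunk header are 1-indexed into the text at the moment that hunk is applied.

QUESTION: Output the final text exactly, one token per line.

Hunk 1: at line 1 remove [llab,vnk] add [xxl,vsxab] -> 6 lines: stuu fjbxo xxl vsxab dah ggs
Hunk 2: at line 1 remove [xxl,vsxab] add [nirbk] -> 5 lines: stuu fjbxo nirbk dah ggs
Hunk 3: at line 2 remove [nirbk,dah] add [wvkvn] -> 4 lines: stuu fjbxo wvkvn ggs
Hunk 4: at line 2 remove [wvkvn] add [swe,nrsyw,yru] -> 6 lines: stuu fjbxo swe nrsyw yru ggs
Hunk 5: at line 1 remove [swe,nrsyw] add [tdph] -> 5 lines: stuu fjbxo tdph yru ggs
Hunk 6: at line 1 remove [fjbxo] add [pbqjg] -> 5 lines: stuu pbqjg tdph yru ggs

Answer: stuu
pbqjg
tdph
yru
ggs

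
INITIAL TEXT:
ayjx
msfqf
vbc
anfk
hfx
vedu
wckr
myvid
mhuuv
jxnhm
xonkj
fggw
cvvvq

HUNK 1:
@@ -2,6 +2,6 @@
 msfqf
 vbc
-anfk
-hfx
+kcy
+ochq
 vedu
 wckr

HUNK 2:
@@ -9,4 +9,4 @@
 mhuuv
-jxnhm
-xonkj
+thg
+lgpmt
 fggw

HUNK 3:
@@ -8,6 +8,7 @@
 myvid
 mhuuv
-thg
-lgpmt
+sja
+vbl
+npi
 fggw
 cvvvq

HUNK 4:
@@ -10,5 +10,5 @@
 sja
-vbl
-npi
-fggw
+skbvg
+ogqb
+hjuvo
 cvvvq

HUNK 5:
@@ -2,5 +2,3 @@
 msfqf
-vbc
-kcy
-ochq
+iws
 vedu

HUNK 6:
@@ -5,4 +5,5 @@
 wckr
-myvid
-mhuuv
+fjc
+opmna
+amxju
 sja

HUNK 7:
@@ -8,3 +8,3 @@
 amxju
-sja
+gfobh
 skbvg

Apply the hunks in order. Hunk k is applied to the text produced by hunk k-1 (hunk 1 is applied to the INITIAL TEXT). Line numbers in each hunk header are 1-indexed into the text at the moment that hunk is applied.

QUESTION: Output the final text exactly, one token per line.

Hunk 1: at line 2 remove [anfk,hfx] add [kcy,ochq] -> 13 lines: ayjx msfqf vbc kcy ochq vedu wckr myvid mhuuv jxnhm xonkj fggw cvvvq
Hunk 2: at line 9 remove [jxnhm,xonkj] add [thg,lgpmt] -> 13 lines: ayjx msfqf vbc kcy ochq vedu wckr myvid mhuuv thg lgpmt fggw cvvvq
Hunk 3: at line 8 remove [thg,lgpmt] add [sja,vbl,npi] -> 14 lines: ayjx msfqf vbc kcy ochq vedu wckr myvid mhuuv sja vbl npi fggw cvvvq
Hunk 4: at line 10 remove [vbl,npi,fggw] add [skbvg,ogqb,hjuvo] -> 14 lines: ayjx msfqf vbc kcy ochq vedu wckr myvid mhuuv sja skbvg ogqb hjuvo cvvvq
Hunk 5: at line 2 remove [vbc,kcy,ochq] add [iws] -> 12 lines: ayjx msfqf iws vedu wckr myvid mhuuv sja skbvg ogqb hjuvo cvvvq
Hunk 6: at line 5 remove [myvid,mhuuv] add [fjc,opmna,amxju] -> 13 lines: ayjx msfqf iws vedu wckr fjc opmna amxju sja skbvg ogqb hjuvo cvvvq
Hunk 7: at line 8 remove [sja] add [gfobh] -> 13 lines: ayjx msfqf iws vedu wckr fjc opmna amxju gfobh skbvg ogqb hjuvo cvvvq

Answer: ayjx
msfqf
iws
vedu
wckr
fjc
opmna
amxju
gfobh
skbvg
ogqb
hjuvo
cvvvq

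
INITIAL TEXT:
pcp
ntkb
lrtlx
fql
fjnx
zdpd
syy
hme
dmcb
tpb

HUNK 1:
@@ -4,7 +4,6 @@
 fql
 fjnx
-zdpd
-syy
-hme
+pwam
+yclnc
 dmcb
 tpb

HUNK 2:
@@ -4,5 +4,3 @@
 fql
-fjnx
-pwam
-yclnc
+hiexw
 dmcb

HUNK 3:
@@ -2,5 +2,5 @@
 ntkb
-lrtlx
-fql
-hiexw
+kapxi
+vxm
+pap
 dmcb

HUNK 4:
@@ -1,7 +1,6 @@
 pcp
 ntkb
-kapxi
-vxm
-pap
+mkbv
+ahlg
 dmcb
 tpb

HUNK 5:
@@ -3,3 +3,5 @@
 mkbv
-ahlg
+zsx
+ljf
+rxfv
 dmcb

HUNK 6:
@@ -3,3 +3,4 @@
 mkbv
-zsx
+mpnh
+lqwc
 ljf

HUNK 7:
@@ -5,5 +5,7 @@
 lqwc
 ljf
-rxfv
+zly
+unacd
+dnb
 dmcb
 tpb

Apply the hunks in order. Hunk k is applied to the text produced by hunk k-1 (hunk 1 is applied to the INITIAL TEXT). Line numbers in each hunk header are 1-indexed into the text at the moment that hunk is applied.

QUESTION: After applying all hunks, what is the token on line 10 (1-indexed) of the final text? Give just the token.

Hunk 1: at line 4 remove [zdpd,syy,hme] add [pwam,yclnc] -> 9 lines: pcp ntkb lrtlx fql fjnx pwam yclnc dmcb tpb
Hunk 2: at line 4 remove [fjnx,pwam,yclnc] add [hiexw] -> 7 lines: pcp ntkb lrtlx fql hiexw dmcb tpb
Hunk 3: at line 2 remove [lrtlx,fql,hiexw] add [kapxi,vxm,pap] -> 7 lines: pcp ntkb kapxi vxm pap dmcb tpb
Hunk 4: at line 1 remove [kapxi,vxm,pap] add [mkbv,ahlg] -> 6 lines: pcp ntkb mkbv ahlg dmcb tpb
Hunk 5: at line 3 remove [ahlg] add [zsx,ljf,rxfv] -> 8 lines: pcp ntkb mkbv zsx ljf rxfv dmcb tpb
Hunk 6: at line 3 remove [zsx] add [mpnh,lqwc] -> 9 lines: pcp ntkb mkbv mpnh lqwc ljf rxfv dmcb tpb
Hunk 7: at line 5 remove [rxfv] add [zly,unacd,dnb] -> 11 lines: pcp ntkb mkbv mpnh lqwc ljf zly unacd dnb dmcb tpb
Final line 10: dmcb

Answer: dmcb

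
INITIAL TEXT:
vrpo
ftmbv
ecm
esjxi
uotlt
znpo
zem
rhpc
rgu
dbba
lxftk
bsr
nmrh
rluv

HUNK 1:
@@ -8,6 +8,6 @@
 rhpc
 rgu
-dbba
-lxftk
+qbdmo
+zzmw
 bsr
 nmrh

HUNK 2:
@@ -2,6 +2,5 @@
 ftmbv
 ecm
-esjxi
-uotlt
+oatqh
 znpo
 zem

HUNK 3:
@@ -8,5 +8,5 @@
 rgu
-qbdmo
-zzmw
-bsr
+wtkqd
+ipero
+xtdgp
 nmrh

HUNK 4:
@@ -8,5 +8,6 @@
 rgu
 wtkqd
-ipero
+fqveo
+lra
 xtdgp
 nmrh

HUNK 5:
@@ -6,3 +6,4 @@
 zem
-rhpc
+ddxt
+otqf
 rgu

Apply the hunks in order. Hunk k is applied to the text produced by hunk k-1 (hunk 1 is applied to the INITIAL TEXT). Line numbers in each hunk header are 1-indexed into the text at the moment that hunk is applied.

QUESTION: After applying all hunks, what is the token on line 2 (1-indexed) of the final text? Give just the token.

Hunk 1: at line 8 remove [dbba,lxftk] add [qbdmo,zzmw] -> 14 lines: vrpo ftmbv ecm esjxi uotlt znpo zem rhpc rgu qbdmo zzmw bsr nmrh rluv
Hunk 2: at line 2 remove [esjxi,uotlt] add [oatqh] -> 13 lines: vrpo ftmbv ecm oatqh znpo zem rhpc rgu qbdmo zzmw bsr nmrh rluv
Hunk 3: at line 8 remove [qbdmo,zzmw,bsr] add [wtkqd,ipero,xtdgp] -> 13 lines: vrpo ftmbv ecm oatqh znpo zem rhpc rgu wtkqd ipero xtdgp nmrh rluv
Hunk 4: at line 8 remove [ipero] add [fqveo,lra] -> 14 lines: vrpo ftmbv ecm oatqh znpo zem rhpc rgu wtkqd fqveo lra xtdgp nmrh rluv
Hunk 5: at line 6 remove [rhpc] add [ddxt,otqf] -> 15 lines: vrpo ftmbv ecm oatqh znpo zem ddxt otqf rgu wtkqd fqveo lra xtdgp nmrh rluv
Final line 2: ftmbv

Answer: ftmbv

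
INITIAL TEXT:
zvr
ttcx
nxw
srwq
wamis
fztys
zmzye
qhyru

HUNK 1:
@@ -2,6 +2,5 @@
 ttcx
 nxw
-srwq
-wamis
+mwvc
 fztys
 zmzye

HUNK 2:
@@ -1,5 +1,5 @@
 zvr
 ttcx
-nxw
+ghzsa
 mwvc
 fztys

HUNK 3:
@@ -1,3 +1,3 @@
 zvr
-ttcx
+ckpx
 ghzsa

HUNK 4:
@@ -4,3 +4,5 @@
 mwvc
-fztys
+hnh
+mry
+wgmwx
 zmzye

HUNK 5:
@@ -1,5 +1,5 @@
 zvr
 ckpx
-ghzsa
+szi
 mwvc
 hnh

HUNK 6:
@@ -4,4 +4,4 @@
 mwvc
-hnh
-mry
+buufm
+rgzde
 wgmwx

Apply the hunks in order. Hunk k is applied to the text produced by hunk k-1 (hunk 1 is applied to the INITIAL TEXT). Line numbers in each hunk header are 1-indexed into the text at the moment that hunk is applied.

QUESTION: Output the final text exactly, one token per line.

Hunk 1: at line 2 remove [srwq,wamis] add [mwvc] -> 7 lines: zvr ttcx nxw mwvc fztys zmzye qhyru
Hunk 2: at line 1 remove [nxw] add [ghzsa] -> 7 lines: zvr ttcx ghzsa mwvc fztys zmzye qhyru
Hunk 3: at line 1 remove [ttcx] add [ckpx] -> 7 lines: zvr ckpx ghzsa mwvc fztys zmzye qhyru
Hunk 4: at line 4 remove [fztys] add [hnh,mry,wgmwx] -> 9 lines: zvr ckpx ghzsa mwvc hnh mry wgmwx zmzye qhyru
Hunk 5: at line 1 remove [ghzsa] add [szi] -> 9 lines: zvr ckpx szi mwvc hnh mry wgmwx zmzye qhyru
Hunk 6: at line 4 remove [hnh,mry] add [buufm,rgzde] -> 9 lines: zvr ckpx szi mwvc buufm rgzde wgmwx zmzye qhyru

Answer: zvr
ckpx
szi
mwvc
buufm
rgzde
wgmwx
zmzye
qhyru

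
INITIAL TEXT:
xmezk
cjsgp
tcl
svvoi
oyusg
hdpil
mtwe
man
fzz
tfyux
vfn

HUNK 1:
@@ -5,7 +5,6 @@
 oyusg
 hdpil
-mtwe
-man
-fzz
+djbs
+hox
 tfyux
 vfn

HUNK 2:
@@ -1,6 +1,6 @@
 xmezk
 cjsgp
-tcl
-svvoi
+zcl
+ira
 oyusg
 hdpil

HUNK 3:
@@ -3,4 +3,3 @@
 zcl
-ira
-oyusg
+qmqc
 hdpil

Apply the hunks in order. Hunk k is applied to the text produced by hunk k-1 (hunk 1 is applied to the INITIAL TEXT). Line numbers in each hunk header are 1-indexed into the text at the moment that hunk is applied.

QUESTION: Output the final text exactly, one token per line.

Hunk 1: at line 5 remove [mtwe,man,fzz] add [djbs,hox] -> 10 lines: xmezk cjsgp tcl svvoi oyusg hdpil djbs hox tfyux vfn
Hunk 2: at line 1 remove [tcl,svvoi] add [zcl,ira] -> 10 lines: xmezk cjsgp zcl ira oyusg hdpil djbs hox tfyux vfn
Hunk 3: at line 3 remove [ira,oyusg] add [qmqc] -> 9 lines: xmezk cjsgp zcl qmqc hdpil djbs hox tfyux vfn

Answer: xmezk
cjsgp
zcl
qmqc
hdpil
djbs
hox
tfyux
vfn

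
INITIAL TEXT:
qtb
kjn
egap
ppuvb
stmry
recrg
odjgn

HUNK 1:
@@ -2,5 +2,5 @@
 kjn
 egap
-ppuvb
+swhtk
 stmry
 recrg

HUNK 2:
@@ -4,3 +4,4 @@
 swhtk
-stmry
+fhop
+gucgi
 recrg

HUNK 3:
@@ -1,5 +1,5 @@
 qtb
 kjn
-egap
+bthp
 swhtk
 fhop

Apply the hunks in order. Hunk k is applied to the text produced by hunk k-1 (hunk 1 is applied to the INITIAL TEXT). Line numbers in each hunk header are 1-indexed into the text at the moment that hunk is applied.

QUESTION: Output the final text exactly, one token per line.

Answer: qtb
kjn
bthp
swhtk
fhop
gucgi
recrg
odjgn

Derivation:
Hunk 1: at line 2 remove [ppuvb] add [swhtk] -> 7 lines: qtb kjn egap swhtk stmry recrg odjgn
Hunk 2: at line 4 remove [stmry] add [fhop,gucgi] -> 8 lines: qtb kjn egap swhtk fhop gucgi recrg odjgn
Hunk 3: at line 1 remove [egap] add [bthp] -> 8 lines: qtb kjn bthp swhtk fhop gucgi recrg odjgn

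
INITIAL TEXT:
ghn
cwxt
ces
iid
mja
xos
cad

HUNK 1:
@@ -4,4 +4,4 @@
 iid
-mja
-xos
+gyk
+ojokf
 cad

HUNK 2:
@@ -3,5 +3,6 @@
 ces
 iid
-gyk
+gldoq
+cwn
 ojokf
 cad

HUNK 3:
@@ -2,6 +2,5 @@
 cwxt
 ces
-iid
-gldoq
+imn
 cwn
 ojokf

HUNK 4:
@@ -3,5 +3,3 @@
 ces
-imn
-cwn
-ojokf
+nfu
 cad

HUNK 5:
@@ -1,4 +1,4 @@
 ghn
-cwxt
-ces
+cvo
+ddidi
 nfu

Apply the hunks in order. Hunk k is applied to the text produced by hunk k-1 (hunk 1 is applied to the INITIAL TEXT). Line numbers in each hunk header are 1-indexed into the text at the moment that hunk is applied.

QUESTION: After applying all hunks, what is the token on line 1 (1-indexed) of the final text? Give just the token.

Answer: ghn

Derivation:
Hunk 1: at line 4 remove [mja,xos] add [gyk,ojokf] -> 7 lines: ghn cwxt ces iid gyk ojokf cad
Hunk 2: at line 3 remove [gyk] add [gldoq,cwn] -> 8 lines: ghn cwxt ces iid gldoq cwn ojokf cad
Hunk 3: at line 2 remove [iid,gldoq] add [imn] -> 7 lines: ghn cwxt ces imn cwn ojokf cad
Hunk 4: at line 3 remove [imn,cwn,ojokf] add [nfu] -> 5 lines: ghn cwxt ces nfu cad
Hunk 5: at line 1 remove [cwxt,ces] add [cvo,ddidi] -> 5 lines: ghn cvo ddidi nfu cad
Final line 1: ghn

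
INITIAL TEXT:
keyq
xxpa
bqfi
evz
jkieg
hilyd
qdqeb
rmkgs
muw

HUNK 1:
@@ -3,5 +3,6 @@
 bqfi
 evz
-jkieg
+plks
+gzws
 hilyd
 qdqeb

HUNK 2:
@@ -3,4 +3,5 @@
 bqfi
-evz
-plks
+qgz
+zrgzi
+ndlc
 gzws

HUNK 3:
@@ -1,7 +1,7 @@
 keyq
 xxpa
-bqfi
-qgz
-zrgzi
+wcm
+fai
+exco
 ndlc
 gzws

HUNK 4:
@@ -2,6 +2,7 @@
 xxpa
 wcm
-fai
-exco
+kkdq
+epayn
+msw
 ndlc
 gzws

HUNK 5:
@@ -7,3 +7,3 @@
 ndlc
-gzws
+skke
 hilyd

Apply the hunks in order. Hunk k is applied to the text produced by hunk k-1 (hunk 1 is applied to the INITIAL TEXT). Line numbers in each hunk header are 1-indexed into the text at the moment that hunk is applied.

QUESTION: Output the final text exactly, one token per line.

Answer: keyq
xxpa
wcm
kkdq
epayn
msw
ndlc
skke
hilyd
qdqeb
rmkgs
muw

Derivation:
Hunk 1: at line 3 remove [jkieg] add [plks,gzws] -> 10 lines: keyq xxpa bqfi evz plks gzws hilyd qdqeb rmkgs muw
Hunk 2: at line 3 remove [evz,plks] add [qgz,zrgzi,ndlc] -> 11 lines: keyq xxpa bqfi qgz zrgzi ndlc gzws hilyd qdqeb rmkgs muw
Hunk 3: at line 1 remove [bqfi,qgz,zrgzi] add [wcm,fai,exco] -> 11 lines: keyq xxpa wcm fai exco ndlc gzws hilyd qdqeb rmkgs muw
Hunk 4: at line 2 remove [fai,exco] add [kkdq,epayn,msw] -> 12 lines: keyq xxpa wcm kkdq epayn msw ndlc gzws hilyd qdqeb rmkgs muw
Hunk 5: at line 7 remove [gzws] add [skke] -> 12 lines: keyq xxpa wcm kkdq epayn msw ndlc skke hilyd qdqeb rmkgs muw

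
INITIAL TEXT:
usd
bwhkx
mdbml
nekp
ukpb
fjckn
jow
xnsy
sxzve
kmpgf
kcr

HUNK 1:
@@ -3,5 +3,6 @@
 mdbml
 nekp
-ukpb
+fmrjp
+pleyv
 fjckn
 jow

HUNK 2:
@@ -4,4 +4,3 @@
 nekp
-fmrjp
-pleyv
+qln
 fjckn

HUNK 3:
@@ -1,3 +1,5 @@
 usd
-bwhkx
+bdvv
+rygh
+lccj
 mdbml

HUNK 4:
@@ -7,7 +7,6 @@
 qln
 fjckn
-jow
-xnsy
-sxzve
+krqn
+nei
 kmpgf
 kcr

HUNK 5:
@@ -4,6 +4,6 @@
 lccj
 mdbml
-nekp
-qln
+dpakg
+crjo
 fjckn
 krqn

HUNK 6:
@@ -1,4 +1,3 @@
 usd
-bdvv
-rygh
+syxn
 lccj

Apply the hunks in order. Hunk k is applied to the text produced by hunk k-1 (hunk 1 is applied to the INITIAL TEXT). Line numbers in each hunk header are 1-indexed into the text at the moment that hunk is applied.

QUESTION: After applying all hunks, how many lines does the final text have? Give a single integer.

Answer: 11

Derivation:
Hunk 1: at line 3 remove [ukpb] add [fmrjp,pleyv] -> 12 lines: usd bwhkx mdbml nekp fmrjp pleyv fjckn jow xnsy sxzve kmpgf kcr
Hunk 2: at line 4 remove [fmrjp,pleyv] add [qln] -> 11 lines: usd bwhkx mdbml nekp qln fjckn jow xnsy sxzve kmpgf kcr
Hunk 3: at line 1 remove [bwhkx] add [bdvv,rygh,lccj] -> 13 lines: usd bdvv rygh lccj mdbml nekp qln fjckn jow xnsy sxzve kmpgf kcr
Hunk 4: at line 7 remove [jow,xnsy,sxzve] add [krqn,nei] -> 12 lines: usd bdvv rygh lccj mdbml nekp qln fjckn krqn nei kmpgf kcr
Hunk 5: at line 4 remove [nekp,qln] add [dpakg,crjo] -> 12 lines: usd bdvv rygh lccj mdbml dpakg crjo fjckn krqn nei kmpgf kcr
Hunk 6: at line 1 remove [bdvv,rygh] add [syxn] -> 11 lines: usd syxn lccj mdbml dpakg crjo fjckn krqn nei kmpgf kcr
Final line count: 11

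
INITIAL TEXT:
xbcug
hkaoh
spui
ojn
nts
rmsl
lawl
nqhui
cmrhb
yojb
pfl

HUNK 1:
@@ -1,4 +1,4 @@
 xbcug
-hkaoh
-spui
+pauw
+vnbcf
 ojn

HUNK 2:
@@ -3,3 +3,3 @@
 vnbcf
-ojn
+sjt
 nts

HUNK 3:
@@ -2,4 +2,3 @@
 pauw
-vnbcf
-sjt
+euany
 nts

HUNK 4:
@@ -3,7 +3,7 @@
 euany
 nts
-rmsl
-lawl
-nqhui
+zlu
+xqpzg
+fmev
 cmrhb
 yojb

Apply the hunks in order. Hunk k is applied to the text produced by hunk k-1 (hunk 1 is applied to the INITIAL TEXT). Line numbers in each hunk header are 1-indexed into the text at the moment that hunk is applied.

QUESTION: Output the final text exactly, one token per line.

Answer: xbcug
pauw
euany
nts
zlu
xqpzg
fmev
cmrhb
yojb
pfl

Derivation:
Hunk 1: at line 1 remove [hkaoh,spui] add [pauw,vnbcf] -> 11 lines: xbcug pauw vnbcf ojn nts rmsl lawl nqhui cmrhb yojb pfl
Hunk 2: at line 3 remove [ojn] add [sjt] -> 11 lines: xbcug pauw vnbcf sjt nts rmsl lawl nqhui cmrhb yojb pfl
Hunk 3: at line 2 remove [vnbcf,sjt] add [euany] -> 10 lines: xbcug pauw euany nts rmsl lawl nqhui cmrhb yojb pfl
Hunk 4: at line 3 remove [rmsl,lawl,nqhui] add [zlu,xqpzg,fmev] -> 10 lines: xbcug pauw euany nts zlu xqpzg fmev cmrhb yojb pfl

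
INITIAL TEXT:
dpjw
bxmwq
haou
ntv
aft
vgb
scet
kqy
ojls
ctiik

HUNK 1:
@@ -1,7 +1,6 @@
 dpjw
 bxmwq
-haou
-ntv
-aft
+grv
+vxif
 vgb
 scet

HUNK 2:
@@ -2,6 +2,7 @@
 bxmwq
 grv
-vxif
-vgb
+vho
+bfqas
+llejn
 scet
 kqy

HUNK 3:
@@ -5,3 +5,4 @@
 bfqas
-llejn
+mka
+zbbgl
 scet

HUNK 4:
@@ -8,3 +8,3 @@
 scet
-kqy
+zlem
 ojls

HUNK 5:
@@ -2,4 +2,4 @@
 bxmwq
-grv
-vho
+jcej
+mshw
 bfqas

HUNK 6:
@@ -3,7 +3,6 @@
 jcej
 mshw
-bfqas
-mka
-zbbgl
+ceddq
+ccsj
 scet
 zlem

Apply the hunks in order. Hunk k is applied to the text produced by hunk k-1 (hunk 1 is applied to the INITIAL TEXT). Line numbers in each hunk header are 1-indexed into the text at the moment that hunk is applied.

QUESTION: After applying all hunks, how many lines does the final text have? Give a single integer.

Answer: 10

Derivation:
Hunk 1: at line 1 remove [haou,ntv,aft] add [grv,vxif] -> 9 lines: dpjw bxmwq grv vxif vgb scet kqy ojls ctiik
Hunk 2: at line 2 remove [vxif,vgb] add [vho,bfqas,llejn] -> 10 lines: dpjw bxmwq grv vho bfqas llejn scet kqy ojls ctiik
Hunk 3: at line 5 remove [llejn] add [mka,zbbgl] -> 11 lines: dpjw bxmwq grv vho bfqas mka zbbgl scet kqy ojls ctiik
Hunk 4: at line 8 remove [kqy] add [zlem] -> 11 lines: dpjw bxmwq grv vho bfqas mka zbbgl scet zlem ojls ctiik
Hunk 5: at line 2 remove [grv,vho] add [jcej,mshw] -> 11 lines: dpjw bxmwq jcej mshw bfqas mka zbbgl scet zlem ojls ctiik
Hunk 6: at line 3 remove [bfqas,mka,zbbgl] add [ceddq,ccsj] -> 10 lines: dpjw bxmwq jcej mshw ceddq ccsj scet zlem ojls ctiik
Final line count: 10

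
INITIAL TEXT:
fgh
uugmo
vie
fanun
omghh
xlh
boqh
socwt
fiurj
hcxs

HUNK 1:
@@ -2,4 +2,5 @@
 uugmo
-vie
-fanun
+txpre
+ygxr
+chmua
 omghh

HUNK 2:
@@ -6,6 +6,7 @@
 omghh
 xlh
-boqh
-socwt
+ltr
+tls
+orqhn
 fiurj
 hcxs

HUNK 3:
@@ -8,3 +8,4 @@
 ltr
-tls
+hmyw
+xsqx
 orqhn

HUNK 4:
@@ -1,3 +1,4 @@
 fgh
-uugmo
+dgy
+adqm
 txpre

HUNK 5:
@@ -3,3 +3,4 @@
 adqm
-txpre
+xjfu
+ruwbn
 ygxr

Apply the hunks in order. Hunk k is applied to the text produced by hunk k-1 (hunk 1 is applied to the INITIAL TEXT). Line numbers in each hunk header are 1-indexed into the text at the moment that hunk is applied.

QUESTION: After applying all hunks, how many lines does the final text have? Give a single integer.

Hunk 1: at line 2 remove [vie,fanun] add [txpre,ygxr,chmua] -> 11 lines: fgh uugmo txpre ygxr chmua omghh xlh boqh socwt fiurj hcxs
Hunk 2: at line 6 remove [boqh,socwt] add [ltr,tls,orqhn] -> 12 lines: fgh uugmo txpre ygxr chmua omghh xlh ltr tls orqhn fiurj hcxs
Hunk 3: at line 8 remove [tls] add [hmyw,xsqx] -> 13 lines: fgh uugmo txpre ygxr chmua omghh xlh ltr hmyw xsqx orqhn fiurj hcxs
Hunk 4: at line 1 remove [uugmo] add [dgy,adqm] -> 14 lines: fgh dgy adqm txpre ygxr chmua omghh xlh ltr hmyw xsqx orqhn fiurj hcxs
Hunk 5: at line 3 remove [txpre] add [xjfu,ruwbn] -> 15 lines: fgh dgy adqm xjfu ruwbn ygxr chmua omghh xlh ltr hmyw xsqx orqhn fiurj hcxs
Final line count: 15

Answer: 15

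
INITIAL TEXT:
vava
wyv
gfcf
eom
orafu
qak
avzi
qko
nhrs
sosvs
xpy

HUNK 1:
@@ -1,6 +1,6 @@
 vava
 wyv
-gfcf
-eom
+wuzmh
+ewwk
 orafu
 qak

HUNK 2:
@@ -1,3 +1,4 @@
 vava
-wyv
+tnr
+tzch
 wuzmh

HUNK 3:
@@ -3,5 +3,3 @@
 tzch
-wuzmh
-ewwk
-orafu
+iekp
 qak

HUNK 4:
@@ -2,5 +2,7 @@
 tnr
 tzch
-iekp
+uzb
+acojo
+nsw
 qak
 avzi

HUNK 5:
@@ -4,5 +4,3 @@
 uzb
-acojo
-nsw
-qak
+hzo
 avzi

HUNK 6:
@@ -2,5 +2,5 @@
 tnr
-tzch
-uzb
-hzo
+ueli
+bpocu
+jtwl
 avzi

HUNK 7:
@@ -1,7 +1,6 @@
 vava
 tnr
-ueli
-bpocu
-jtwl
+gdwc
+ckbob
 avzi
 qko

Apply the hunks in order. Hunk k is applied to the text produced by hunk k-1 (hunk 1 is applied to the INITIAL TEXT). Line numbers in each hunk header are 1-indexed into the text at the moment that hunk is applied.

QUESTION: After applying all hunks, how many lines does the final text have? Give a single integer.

Answer: 9

Derivation:
Hunk 1: at line 1 remove [gfcf,eom] add [wuzmh,ewwk] -> 11 lines: vava wyv wuzmh ewwk orafu qak avzi qko nhrs sosvs xpy
Hunk 2: at line 1 remove [wyv] add [tnr,tzch] -> 12 lines: vava tnr tzch wuzmh ewwk orafu qak avzi qko nhrs sosvs xpy
Hunk 3: at line 3 remove [wuzmh,ewwk,orafu] add [iekp] -> 10 lines: vava tnr tzch iekp qak avzi qko nhrs sosvs xpy
Hunk 4: at line 2 remove [iekp] add [uzb,acojo,nsw] -> 12 lines: vava tnr tzch uzb acojo nsw qak avzi qko nhrs sosvs xpy
Hunk 5: at line 4 remove [acojo,nsw,qak] add [hzo] -> 10 lines: vava tnr tzch uzb hzo avzi qko nhrs sosvs xpy
Hunk 6: at line 2 remove [tzch,uzb,hzo] add [ueli,bpocu,jtwl] -> 10 lines: vava tnr ueli bpocu jtwl avzi qko nhrs sosvs xpy
Hunk 7: at line 1 remove [ueli,bpocu,jtwl] add [gdwc,ckbob] -> 9 lines: vava tnr gdwc ckbob avzi qko nhrs sosvs xpy
Final line count: 9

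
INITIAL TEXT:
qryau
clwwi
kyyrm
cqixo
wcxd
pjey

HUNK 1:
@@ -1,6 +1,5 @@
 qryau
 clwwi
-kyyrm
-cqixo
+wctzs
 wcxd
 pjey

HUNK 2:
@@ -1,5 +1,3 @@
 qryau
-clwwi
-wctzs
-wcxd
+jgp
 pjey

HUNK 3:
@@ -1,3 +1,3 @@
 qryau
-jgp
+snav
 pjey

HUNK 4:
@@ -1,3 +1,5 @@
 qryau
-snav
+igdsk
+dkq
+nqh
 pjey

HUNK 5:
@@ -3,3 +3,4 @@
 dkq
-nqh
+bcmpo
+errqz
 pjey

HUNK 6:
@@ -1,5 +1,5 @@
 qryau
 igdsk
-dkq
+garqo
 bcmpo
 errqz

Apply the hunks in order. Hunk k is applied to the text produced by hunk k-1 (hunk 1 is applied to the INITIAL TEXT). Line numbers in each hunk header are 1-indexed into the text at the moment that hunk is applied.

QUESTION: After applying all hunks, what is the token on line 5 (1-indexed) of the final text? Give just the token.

Answer: errqz

Derivation:
Hunk 1: at line 1 remove [kyyrm,cqixo] add [wctzs] -> 5 lines: qryau clwwi wctzs wcxd pjey
Hunk 2: at line 1 remove [clwwi,wctzs,wcxd] add [jgp] -> 3 lines: qryau jgp pjey
Hunk 3: at line 1 remove [jgp] add [snav] -> 3 lines: qryau snav pjey
Hunk 4: at line 1 remove [snav] add [igdsk,dkq,nqh] -> 5 lines: qryau igdsk dkq nqh pjey
Hunk 5: at line 3 remove [nqh] add [bcmpo,errqz] -> 6 lines: qryau igdsk dkq bcmpo errqz pjey
Hunk 6: at line 1 remove [dkq] add [garqo] -> 6 lines: qryau igdsk garqo bcmpo errqz pjey
Final line 5: errqz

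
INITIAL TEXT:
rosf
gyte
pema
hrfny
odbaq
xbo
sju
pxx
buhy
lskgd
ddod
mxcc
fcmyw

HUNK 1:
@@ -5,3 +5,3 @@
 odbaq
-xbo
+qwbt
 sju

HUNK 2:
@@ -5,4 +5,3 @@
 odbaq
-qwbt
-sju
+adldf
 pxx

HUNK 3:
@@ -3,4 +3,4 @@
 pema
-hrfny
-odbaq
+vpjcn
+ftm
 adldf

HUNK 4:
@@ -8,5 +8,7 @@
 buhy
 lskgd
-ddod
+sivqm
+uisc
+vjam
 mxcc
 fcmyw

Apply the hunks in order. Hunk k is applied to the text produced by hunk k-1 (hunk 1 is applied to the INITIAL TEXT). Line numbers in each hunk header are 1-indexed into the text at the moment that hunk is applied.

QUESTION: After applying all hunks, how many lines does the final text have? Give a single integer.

Hunk 1: at line 5 remove [xbo] add [qwbt] -> 13 lines: rosf gyte pema hrfny odbaq qwbt sju pxx buhy lskgd ddod mxcc fcmyw
Hunk 2: at line 5 remove [qwbt,sju] add [adldf] -> 12 lines: rosf gyte pema hrfny odbaq adldf pxx buhy lskgd ddod mxcc fcmyw
Hunk 3: at line 3 remove [hrfny,odbaq] add [vpjcn,ftm] -> 12 lines: rosf gyte pema vpjcn ftm adldf pxx buhy lskgd ddod mxcc fcmyw
Hunk 4: at line 8 remove [ddod] add [sivqm,uisc,vjam] -> 14 lines: rosf gyte pema vpjcn ftm adldf pxx buhy lskgd sivqm uisc vjam mxcc fcmyw
Final line count: 14

Answer: 14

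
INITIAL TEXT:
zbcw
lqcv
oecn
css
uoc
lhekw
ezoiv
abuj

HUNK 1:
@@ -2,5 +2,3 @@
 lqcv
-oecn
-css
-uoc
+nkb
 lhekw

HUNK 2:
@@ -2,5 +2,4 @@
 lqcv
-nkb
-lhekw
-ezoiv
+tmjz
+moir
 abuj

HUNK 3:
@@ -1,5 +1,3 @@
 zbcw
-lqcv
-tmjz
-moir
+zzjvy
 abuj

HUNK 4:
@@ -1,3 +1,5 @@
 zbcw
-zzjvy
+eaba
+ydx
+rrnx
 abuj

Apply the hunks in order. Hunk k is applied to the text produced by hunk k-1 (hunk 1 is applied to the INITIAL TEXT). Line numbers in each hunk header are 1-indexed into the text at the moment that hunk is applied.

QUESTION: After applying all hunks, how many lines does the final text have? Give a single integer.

Hunk 1: at line 2 remove [oecn,css,uoc] add [nkb] -> 6 lines: zbcw lqcv nkb lhekw ezoiv abuj
Hunk 2: at line 2 remove [nkb,lhekw,ezoiv] add [tmjz,moir] -> 5 lines: zbcw lqcv tmjz moir abuj
Hunk 3: at line 1 remove [lqcv,tmjz,moir] add [zzjvy] -> 3 lines: zbcw zzjvy abuj
Hunk 4: at line 1 remove [zzjvy] add [eaba,ydx,rrnx] -> 5 lines: zbcw eaba ydx rrnx abuj
Final line count: 5

Answer: 5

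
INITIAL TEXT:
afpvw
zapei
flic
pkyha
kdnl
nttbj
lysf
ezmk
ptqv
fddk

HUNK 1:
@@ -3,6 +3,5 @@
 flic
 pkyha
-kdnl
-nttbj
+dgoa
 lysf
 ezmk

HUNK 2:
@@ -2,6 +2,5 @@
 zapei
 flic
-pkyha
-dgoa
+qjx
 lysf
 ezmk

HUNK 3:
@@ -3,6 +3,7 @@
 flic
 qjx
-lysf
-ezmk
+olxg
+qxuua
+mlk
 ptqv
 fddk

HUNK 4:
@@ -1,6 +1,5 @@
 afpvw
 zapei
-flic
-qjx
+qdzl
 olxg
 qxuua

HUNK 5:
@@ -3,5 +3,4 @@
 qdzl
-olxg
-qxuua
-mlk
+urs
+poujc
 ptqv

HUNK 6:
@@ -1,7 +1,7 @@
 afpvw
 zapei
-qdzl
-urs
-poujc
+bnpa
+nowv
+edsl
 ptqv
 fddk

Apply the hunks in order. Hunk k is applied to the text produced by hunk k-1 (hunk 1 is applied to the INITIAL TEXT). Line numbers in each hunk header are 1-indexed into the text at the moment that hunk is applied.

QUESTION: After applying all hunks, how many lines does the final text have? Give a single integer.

Answer: 7

Derivation:
Hunk 1: at line 3 remove [kdnl,nttbj] add [dgoa] -> 9 lines: afpvw zapei flic pkyha dgoa lysf ezmk ptqv fddk
Hunk 2: at line 2 remove [pkyha,dgoa] add [qjx] -> 8 lines: afpvw zapei flic qjx lysf ezmk ptqv fddk
Hunk 3: at line 3 remove [lysf,ezmk] add [olxg,qxuua,mlk] -> 9 lines: afpvw zapei flic qjx olxg qxuua mlk ptqv fddk
Hunk 4: at line 1 remove [flic,qjx] add [qdzl] -> 8 lines: afpvw zapei qdzl olxg qxuua mlk ptqv fddk
Hunk 5: at line 3 remove [olxg,qxuua,mlk] add [urs,poujc] -> 7 lines: afpvw zapei qdzl urs poujc ptqv fddk
Hunk 6: at line 1 remove [qdzl,urs,poujc] add [bnpa,nowv,edsl] -> 7 lines: afpvw zapei bnpa nowv edsl ptqv fddk
Final line count: 7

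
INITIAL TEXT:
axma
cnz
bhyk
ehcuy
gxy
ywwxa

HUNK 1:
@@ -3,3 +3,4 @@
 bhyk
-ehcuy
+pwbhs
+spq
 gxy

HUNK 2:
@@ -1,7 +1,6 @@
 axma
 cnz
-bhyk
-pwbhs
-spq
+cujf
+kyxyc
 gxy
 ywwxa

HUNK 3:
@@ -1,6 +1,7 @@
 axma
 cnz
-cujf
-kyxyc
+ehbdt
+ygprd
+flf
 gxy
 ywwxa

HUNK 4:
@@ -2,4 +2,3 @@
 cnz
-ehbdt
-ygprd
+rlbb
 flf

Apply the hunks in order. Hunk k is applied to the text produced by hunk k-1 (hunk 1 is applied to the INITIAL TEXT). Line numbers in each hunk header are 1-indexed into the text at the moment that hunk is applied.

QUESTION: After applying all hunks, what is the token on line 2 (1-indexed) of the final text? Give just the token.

Answer: cnz

Derivation:
Hunk 1: at line 3 remove [ehcuy] add [pwbhs,spq] -> 7 lines: axma cnz bhyk pwbhs spq gxy ywwxa
Hunk 2: at line 1 remove [bhyk,pwbhs,spq] add [cujf,kyxyc] -> 6 lines: axma cnz cujf kyxyc gxy ywwxa
Hunk 3: at line 1 remove [cujf,kyxyc] add [ehbdt,ygprd,flf] -> 7 lines: axma cnz ehbdt ygprd flf gxy ywwxa
Hunk 4: at line 2 remove [ehbdt,ygprd] add [rlbb] -> 6 lines: axma cnz rlbb flf gxy ywwxa
Final line 2: cnz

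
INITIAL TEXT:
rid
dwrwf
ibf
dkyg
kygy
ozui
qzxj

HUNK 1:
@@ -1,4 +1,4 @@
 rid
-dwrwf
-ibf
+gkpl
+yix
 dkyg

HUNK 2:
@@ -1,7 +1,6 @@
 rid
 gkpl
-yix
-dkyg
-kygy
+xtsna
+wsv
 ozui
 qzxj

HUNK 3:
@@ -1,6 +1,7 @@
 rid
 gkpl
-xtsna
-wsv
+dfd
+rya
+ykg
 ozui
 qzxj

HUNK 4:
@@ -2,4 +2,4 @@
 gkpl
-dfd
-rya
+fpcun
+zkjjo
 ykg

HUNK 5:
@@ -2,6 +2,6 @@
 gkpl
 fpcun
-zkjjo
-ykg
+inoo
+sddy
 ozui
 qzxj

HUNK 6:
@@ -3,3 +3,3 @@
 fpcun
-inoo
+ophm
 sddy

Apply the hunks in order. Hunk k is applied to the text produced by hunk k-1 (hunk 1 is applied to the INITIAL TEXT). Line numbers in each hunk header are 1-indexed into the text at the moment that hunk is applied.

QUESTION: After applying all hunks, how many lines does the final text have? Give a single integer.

Hunk 1: at line 1 remove [dwrwf,ibf] add [gkpl,yix] -> 7 lines: rid gkpl yix dkyg kygy ozui qzxj
Hunk 2: at line 1 remove [yix,dkyg,kygy] add [xtsna,wsv] -> 6 lines: rid gkpl xtsna wsv ozui qzxj
Hunk 3: at line 1 remove [xtsna,wsv] add [dfd,rya,ykg] -> 7 lines: rid gkpl dfd rya ykg ozui qzxj
Hunk 4: at line 2 remove [dfd,rya] add [fpcun,zkjjo] -> 7 lines: rid gkpl fpcun zkjjo ykg ozui qzxj
Hunk 5: at line 2 remove [zkjjo,ykg] add [inoo,sddy] -> 7 lines: rid gkpl fpcun inoo sddy ozui qzxj
Hunk 6: at line 3 remove [inoo] add [ophm] -> 7 lines: rid gkpl fpcun ophm sddy ozui qzxj
Final line count: 7

Answer: 7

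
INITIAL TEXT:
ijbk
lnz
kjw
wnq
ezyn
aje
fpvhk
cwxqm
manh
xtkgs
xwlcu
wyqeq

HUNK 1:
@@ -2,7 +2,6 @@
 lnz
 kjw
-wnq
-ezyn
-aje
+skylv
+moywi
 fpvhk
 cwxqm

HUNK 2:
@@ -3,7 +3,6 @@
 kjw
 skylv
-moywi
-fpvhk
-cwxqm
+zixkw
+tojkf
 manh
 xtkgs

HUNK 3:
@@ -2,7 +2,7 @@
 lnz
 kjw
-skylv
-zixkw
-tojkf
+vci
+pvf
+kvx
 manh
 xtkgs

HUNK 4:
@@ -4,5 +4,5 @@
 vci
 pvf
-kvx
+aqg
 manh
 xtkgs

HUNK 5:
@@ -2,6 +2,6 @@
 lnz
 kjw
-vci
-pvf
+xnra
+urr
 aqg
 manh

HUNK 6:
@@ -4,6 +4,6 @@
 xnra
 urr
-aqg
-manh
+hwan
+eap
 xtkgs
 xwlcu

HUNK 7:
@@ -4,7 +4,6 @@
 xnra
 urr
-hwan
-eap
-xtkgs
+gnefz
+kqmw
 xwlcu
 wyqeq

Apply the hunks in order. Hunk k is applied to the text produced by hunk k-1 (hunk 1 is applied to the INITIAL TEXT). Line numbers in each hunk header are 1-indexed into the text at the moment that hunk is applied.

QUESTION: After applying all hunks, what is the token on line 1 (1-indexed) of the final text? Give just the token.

Answer: ijbk

Derivation:
Hunk 1: at line 2 remove [wnq,ezyn,aje] add [skylv,moywi] -> 11 lines: ijbk lnz kjw skylv moywi fpvhk cwxqm manh xtkgs xwlcu wyqeq
Hunk 2: at line 3 remove [moywi,fpvhk,cwxqm] add [zixkw,tojkf] -> 10 lines: ijbk lnz kjw skylv zixkw tojkf manh xtkgs xwlcu wyqeq
Hunk 3: at line 2 remove [skylv,zixkw,tojkf] add [vci,pvf,kvx] -> 10 lines: ijbk lnz kjw vci pvf kvx manh xtkgs xwlcu wyqeq
Hunk 4: at line 4 remove [kvx] add [aqg] -> 10 lines: ijbk lnz kjw vci pvf aqg manh xtkgs xwlcu wyqeq
Hunk 5: at line 2 remove [vci,pvf] add [xnra,urr] -> 10 lines: ijbk lnz kjw xnra urr aqg manh xtkgs xwlcu wyqeq
Hunk 6: at line 4 remove [aqg,manh] add [hwan,eap] -> 10 lines: ijbk lnz kjw xnra urr hwan eap xtkgs xwlcu wyqeq
Hunk 7: at line 4 remove [hwan,eap,xtkgs] add [gnefz,kqmw] -> 9 lines: ijbk lnz kjw xnra urr gnefz kqmw xwlcu wyqeq
Final line 1: ijbk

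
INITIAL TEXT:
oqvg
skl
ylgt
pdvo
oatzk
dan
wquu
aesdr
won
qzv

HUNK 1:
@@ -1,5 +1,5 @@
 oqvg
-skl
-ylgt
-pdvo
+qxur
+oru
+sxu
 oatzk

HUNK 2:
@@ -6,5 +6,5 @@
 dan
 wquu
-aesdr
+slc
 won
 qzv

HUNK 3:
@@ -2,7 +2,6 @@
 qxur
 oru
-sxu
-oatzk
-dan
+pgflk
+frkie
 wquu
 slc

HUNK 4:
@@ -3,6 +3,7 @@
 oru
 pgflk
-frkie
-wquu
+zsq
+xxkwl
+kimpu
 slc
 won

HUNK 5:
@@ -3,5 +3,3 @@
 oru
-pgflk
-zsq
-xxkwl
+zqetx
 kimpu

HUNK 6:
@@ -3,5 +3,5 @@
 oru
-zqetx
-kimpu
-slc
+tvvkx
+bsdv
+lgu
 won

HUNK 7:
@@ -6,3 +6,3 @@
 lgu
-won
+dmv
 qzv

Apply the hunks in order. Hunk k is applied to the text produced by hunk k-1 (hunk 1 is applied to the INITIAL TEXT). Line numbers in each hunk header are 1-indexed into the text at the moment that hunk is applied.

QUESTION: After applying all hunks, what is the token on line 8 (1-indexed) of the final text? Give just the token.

Answer: qzv

Derivation:
Hunk 1: at line 1 remove [skl,ylgt,pdvo] add [qxur,oru,sxu] -> 10 lines: oqvg qxur oru sxu oatzk dan wquu aesdr won qzv
Hunk 2: at line 6 remove [aesdr] add [slc] -> 10 lines: oqvg qxur oru sxu oatzk dan wquu slc won qzv
Hunk 3: at line 2 remove [sxu,oatzk,dan] add [pgflk,frkie] -> 9 lines: oqvg qxur oru pgflk frkie wquu slc won qzv
Hunk 4: at line 3 remove [frkie,wquu] add [zsq,xxkwl,kimpu] -> 10 lines: oqvg qxur oru pgflk zsq xxkwl kimpu slc won qzv
Hunk 5: at line 3 remove [pgflk,zsq,xxkwl] add [zqetx] -> 8 lines: oqvg qxur oru zqetx kimpu slc won qzv
Hunk 6: at line 3 remove [zqetx,kimpu,slc] add [tvvkx,bsdv,lgu] -> 8 lines: oqvg qxur oru tvvkx bsdv lgu won qzv
Hunk 7: at line 6 remove [won] add [dmv] -> 8 lines: oqvg qxur oru tvvkx bsdv lgu dmv qzv
Final line 8: qzv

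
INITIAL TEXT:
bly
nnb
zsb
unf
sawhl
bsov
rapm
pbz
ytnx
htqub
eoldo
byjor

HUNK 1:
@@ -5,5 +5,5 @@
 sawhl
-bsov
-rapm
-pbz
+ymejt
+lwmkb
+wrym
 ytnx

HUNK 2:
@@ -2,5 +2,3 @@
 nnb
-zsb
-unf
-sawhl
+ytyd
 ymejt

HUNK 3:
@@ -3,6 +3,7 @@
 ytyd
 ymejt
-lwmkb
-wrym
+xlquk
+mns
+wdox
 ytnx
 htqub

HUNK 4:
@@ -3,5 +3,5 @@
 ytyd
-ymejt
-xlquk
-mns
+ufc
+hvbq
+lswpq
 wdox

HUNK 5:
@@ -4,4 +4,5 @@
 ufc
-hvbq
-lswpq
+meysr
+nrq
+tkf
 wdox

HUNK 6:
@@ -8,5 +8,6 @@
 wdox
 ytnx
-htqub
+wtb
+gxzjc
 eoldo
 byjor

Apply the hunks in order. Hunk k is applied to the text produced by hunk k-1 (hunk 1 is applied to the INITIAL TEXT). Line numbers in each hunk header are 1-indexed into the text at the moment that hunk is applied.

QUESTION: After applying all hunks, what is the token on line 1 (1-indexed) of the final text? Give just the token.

Answer: bly

Derivation:
Hunk 1: at line 5 remove [bsov,rapm,pbz] add [ymejt,lwmkb,wrym] -> 12 lines: bly nnb zsb unf sawhl ymejt lwmkb wrym ytnx htqub eoldo byjor
Hunk 2: at line 2 remove [zsb,unf,sawhl] add [ytyd] -> 10 lines: bly nnb ytyd ymejt lwmkb wrym ytnx htqub eoldo byjor
Hunk 3: at line 3 remove [lwmkb,wrym] add [xlquk,mns,wdox] -> 11 lines: bly nnb ytyd ymejt xlquk mns wdox ytnx htqub eoldo byjor
Hunk 4: at line 3 remove [ymejt,xlquk,mns] add [ufc,hvbq,lswpq] -> 11 lines: bly nnb ytyd ufc hvbq lswpq wdox ytnx htqub eoldo byjor
Hunk 5: at line 4 remove [hvbq,lswpq] add [meysr,nrq,tkf] -> 12 lines: bly nnb ytyd ufc meysr nrq tkf wdox ytnx htqub eoldo byjor
Hunk 6: at line 8 remove [htqub] add [wtb,gxzjc] -> 13 lines: bly nnb ytyd ufc meysr nrq tkf wdox ytnx wtb gxzjc eoldo byjor
Final line 1: bly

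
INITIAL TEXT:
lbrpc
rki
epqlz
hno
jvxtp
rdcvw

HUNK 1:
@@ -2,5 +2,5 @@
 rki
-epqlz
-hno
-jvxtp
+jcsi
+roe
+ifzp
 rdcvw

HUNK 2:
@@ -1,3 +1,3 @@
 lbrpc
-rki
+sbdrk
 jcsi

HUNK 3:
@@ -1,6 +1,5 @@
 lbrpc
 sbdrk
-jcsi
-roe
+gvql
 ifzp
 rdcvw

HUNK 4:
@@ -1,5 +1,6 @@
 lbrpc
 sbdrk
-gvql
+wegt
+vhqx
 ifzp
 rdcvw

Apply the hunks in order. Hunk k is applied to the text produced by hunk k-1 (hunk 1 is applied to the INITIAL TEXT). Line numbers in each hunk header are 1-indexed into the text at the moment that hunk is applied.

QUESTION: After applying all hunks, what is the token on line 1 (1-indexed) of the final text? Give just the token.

Hunk 1: at line 2 remove [epqlz,hno,jvxtp] add [jcsi,roe,ifzp] -> 6 lines: lbrpc rki jcsi roe ifzp rdcvw
Hunk 2: at line 1 remove [rki] add [sbdrk] -> 6 lines: lbrpc sbdrk jcsi roe ifzp rdcvw
Hunk 3: at line 1 remove [jcsi,roe] add [gvql] -> 5 lines: lbrpc sbdrk gvql ifzp rdcvw
Hunk 4: at line 1 remove [gvql] add [wegt,vhqx] -> 6 lines: lbrpc sbdrk wegt vhqx ifzp rdcvw
Final line 1: lbrpc

Answer: lbrpc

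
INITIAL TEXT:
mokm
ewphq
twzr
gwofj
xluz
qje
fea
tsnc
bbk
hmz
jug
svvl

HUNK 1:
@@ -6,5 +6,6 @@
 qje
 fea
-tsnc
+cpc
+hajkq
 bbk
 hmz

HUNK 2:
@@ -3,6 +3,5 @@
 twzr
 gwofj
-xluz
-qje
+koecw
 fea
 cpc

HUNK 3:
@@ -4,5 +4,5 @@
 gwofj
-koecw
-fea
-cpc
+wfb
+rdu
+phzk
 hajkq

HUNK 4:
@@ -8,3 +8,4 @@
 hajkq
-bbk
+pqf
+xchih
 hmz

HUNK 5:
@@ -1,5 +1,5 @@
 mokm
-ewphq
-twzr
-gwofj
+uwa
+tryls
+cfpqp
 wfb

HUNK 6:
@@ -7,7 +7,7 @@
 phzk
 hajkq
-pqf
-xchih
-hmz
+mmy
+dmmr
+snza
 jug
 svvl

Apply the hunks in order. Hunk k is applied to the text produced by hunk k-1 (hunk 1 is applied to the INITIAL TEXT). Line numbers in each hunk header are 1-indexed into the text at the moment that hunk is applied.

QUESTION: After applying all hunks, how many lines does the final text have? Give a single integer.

Answer: 13

Derivation:
Hunk 1: at line 6 remove [tsnc] add [cpc,hajkq] -> 13 lines: mokm ewphq twzr gwofj xluz qje fea cpc hajkq bbk hmz jug svvl
Hunk 2: at line 3 remove [xluz,qje] add [koecw] -> 12 lines: mokm ewphq twzr gwofj koecw fea cpc hajkq bbk hmz jug svvl
Hunk 3: at line 4 remove [koecw,fea,cpc] add [wfb,rdu,phzk] -> 12 lines: mokm ewphq twzr gwofj wfb rdu phzk hajkq bbk hmz jug svvl
Hunk 4: at line 8 remove [bbk] add [pqf,xchih] -> 13 lines: mokm ewphq twzr gwofj wfb rdu phzk hajkq pqf xchih hmz jug svvl
Hunk 5: at line 1 remove [ewphq,twzr,gwofj] add [uwa,tryls,cfpqp] -> 13 lines: mokm uwa tryls cfpqp wfb rdu phzk hajkq pqf xchih hmz jug svvl
Hunk 6: at line 7 remove [pqf,xchih,hmz] add [mmy,dmmr,snza] -> 13 lines: mokm uwa tryls cfpqp wfb rdu phzk hajkq mmy dmmr snza jug svvl
Final line count: 13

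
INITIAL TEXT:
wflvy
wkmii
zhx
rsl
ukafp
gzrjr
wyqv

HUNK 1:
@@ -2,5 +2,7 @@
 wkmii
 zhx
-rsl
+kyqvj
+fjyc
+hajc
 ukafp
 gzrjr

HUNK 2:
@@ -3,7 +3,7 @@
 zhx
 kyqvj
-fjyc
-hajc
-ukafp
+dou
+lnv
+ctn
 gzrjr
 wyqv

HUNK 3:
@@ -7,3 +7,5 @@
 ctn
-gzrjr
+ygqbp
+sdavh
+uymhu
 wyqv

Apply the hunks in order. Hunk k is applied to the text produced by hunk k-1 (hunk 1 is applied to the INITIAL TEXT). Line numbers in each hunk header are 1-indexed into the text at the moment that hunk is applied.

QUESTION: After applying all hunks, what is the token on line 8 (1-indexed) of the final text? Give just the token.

Hunk 1: at line 2 remove [rsl] add [kyqvj,fjyc,hajc] -> 9 lines: wflvy wkmii zhx kyqvj fjyc hajc ukafp gzrjr wyqv
Hunk 2: at line 3 remove [fjyc,hajc,ukafp] add [dou,lnv,ctn] -> 9 lines: wflvy wkmii zhx kyqvj dou lnv ctn gzrjr wyqv
Hunk 3: at line 7 remove [gzrjr] add [ygqbp,sdavh,uymhu] -> 11 lines: wflvy wkmii zhx kyqvj dou lnv ctn ygqbp sdavh uymhu wyqv
Final line 8: ygqbp

Answer: ygqbp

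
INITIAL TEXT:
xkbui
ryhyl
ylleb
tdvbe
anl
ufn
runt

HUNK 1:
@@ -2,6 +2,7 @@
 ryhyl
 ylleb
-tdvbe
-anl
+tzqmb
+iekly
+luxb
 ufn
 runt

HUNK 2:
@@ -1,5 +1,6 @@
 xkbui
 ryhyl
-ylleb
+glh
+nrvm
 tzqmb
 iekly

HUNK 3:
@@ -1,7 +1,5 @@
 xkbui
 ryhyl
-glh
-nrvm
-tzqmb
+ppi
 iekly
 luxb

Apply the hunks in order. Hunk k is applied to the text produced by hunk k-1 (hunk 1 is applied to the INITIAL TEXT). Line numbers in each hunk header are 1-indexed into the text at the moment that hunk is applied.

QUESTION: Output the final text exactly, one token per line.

Answer: xkbui
ryhyl
ppi
iekly
luxb
ufn
runt

Derivation:
Hunk 1: at line 2 remove [tdvbe,anl] add [tzqmb,iekly,luxb] -> 8 lines: xkbui ryhyl ylleb tzqmb iekly luxb ufn runt
Hunk 2: at line 1 remove [ylleb] add [glh,nrvm] -> 9 lines: xkbui ryhyl glh nrvm tzqmb iekly luxb ufn runt
Hunk 3: at line 1 remove [glh,nrvm,tzqmb] add [ppi] -> 7 lines: xkbui ryhyl ppi iekly luxb ufn runt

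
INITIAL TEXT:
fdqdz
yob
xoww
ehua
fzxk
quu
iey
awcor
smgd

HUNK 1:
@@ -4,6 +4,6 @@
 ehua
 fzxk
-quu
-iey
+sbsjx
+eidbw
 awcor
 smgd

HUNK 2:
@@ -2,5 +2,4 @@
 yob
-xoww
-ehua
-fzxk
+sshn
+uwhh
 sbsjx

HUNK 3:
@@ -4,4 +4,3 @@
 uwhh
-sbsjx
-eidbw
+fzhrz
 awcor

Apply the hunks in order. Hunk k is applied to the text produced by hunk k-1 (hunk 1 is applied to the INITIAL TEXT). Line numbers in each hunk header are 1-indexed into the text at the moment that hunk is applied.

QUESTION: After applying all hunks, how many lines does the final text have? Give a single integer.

Answer: 7

Derivation:
Hunk 1: at line 4 remove [quu,iey] add [sbsjx,eidbw] -> 9 lines: fdqdz yob xoww ehua fzxk sbsjx eidbw awcor smgd
Hunk 2: at line 2 remove [xoww,ehua,fzxk] add [sshn,uwhh] -> 8 lines: fdqdz yob sshn uwhh sbsjx eidbw awcor smgd
Hunk 3: at line 4 remove [sbsjx,eidbw] add [fzhrz] -> 7 lines: fdqdz yob sshn uwhh fzhrz awcor smgd
Final line count: 7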